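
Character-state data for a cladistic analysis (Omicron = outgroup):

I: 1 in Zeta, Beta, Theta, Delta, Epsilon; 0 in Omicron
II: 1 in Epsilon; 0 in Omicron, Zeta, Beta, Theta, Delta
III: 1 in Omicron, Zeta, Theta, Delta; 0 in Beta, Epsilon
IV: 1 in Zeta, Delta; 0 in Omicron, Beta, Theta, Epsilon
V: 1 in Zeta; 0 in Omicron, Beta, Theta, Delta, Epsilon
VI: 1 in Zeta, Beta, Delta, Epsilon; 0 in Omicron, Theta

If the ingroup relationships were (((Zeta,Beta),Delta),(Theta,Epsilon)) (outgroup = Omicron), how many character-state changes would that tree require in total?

Map each character onto (((Zeta,Beta),Delta),(Theta,Epsilon)) (rooted by Omicron) and count the minimum state changes it requires (Fitch parsimony):
I: 1; II: 1; III: 2; IV: 2; V: 1; VI: 2.
Total tree length = 9.

9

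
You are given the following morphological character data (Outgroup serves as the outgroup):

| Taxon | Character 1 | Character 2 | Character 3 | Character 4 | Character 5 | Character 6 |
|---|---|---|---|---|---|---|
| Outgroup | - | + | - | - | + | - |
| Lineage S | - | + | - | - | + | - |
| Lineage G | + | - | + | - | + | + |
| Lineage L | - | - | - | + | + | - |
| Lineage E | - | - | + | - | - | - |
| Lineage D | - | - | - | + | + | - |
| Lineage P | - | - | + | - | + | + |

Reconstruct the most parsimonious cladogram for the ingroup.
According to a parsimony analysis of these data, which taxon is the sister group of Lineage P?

Character polarity is set by the outgroup: the derived state is whichever differs from the outgroup's state, so for Character 2, Character 5 the derived state is '-', and for the remaining characters it is '+'.
Character 1: derived state '+' in Lineage G only — an autapomorphy, so it tells us nothing about relationships among taxa.
Character 2: derived state '-' in Lineage D, Lineage E, Lineage G, Lineage L, and Lineage P only — synapomorphy for {Lineage D, Lineage E, Lineage G, Lineage L, Lineage P}.
Character 3 (derived state '+') is shared by Lineage E, Lineage G, and Lineage P — a synapomorphy uniting that clade.
Character 4: derived state '+' in Lineage D and Lineage L only — synapomorphy for {Lineage D, Lineage L}.
Character 5: derived state '-' in Lineage E only — an autapomorphy, so it tells us nothing about relationships among taxa.
Only Lineage G and Lineage P show the derived state '+' for Character 6, supporting them as a clade.
Most parsimonious ingroup topology: (Lineage S,(((Lineage G,Lineage P),Lineage E),(Lineage L,Lineage D))).
Lineage P and Lineage G form a cherry on this tree, so they are sister taxa.

Lineage G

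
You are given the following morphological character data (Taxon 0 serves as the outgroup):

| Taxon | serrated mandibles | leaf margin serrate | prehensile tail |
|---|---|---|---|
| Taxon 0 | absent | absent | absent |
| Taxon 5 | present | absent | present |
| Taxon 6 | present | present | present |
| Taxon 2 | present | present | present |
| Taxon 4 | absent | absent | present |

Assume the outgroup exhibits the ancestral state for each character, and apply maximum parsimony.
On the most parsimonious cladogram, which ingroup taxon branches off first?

Taxon 4

The outgroup has state 'absent' for every character, so 'present' is the derived state throughout.
serrated mandibles: derived state 'present' in Taxon 2, Taxon 5, and Taxon 6 only — synapomorphy for {Taxon 2, Taxon 5, Taxon 6}.
leaf margin serrate: derived state 'present' in Taxon 2 and Taxon 6 only — synapomorphy for {Taxon 2, Taxon 6}.
prehensile tail (derived state 'present') is shared by all ingroup taxa — unites the whole ingroup.
Most parsimonious ingroup topology: ((Taxon 5,(Taxon 6,Taxon 2)),Taxon 4).
Taxon 4 is sister to the clade containing all other ingroup taxa, so it is the earliest-diverging (most basal) ingroup lineage.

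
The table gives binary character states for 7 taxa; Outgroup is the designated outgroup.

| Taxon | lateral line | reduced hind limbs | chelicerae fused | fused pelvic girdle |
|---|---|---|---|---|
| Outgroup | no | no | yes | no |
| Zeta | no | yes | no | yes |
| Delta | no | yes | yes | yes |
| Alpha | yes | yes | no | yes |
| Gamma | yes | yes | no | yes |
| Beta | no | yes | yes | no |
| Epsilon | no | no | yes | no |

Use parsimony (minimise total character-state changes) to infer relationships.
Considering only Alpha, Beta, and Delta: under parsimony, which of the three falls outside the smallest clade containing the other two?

Character polarity is set by the outgroup: the derived state is whichever differs from the outgroup's state, so for chelicerae fused the derived state is 'no', and for the remaining characters it is 'yes'.
lateral line (derived state 'yes') is shared by Alpha and Gamma — a synapomorphy uniting that clade.
reduced hind limbs (derived state 'yes') is shared by Alpha, Beta, Delta, Gamma, and Zeta — a synapomorphy uniting that clade.
Only Alpha, Gamma, and Zeta show the derived state 'no' for chelicerae fused, supporting them as a clade.
fused pelvic girdle (derived state 'yes') is shared by Alpha, Delta, Gamma, and Zeta — a synapomorphy uniting that clade.
Most parsimonious ingroup topology: ((((Zeta,(Alpha,Gamma)),Delta),Beta),Epsilon).
Delta and Alpha share a more recent common ancestor with each other than either does with Beta, so Beta is the least closely related of the three.

Beta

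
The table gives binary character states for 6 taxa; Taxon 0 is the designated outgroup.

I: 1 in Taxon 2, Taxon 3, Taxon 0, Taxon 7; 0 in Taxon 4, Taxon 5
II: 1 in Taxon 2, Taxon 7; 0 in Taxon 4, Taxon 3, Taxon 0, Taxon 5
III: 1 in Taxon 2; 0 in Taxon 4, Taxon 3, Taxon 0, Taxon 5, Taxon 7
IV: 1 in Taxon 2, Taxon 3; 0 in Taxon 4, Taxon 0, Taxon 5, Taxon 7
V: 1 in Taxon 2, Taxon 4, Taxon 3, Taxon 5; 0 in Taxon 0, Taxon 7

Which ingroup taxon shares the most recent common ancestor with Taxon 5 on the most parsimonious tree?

Character polarity is set by the outgroup: the derived state is whichever differs from the outgroup's state, so for I the derived state is '0', and for the remaining characters it is '1'.
Only Taxon 4 and Taxon 5 show the derived state '0' for I, supporting them as a clade.
II groups Taxon 2 and Taxon 7, which is incompatible with the clades supported by the remaining characters; treating it as convergent (homoplasy) costs fewer steps than any alternative tree.
III: derived state '1' in Taxon 2 only — an autapomorphy, so it tells us nothing about relationships among taxa.
Only Taxon 2 and Taxon 3 show the derived state '1' for IV, supporting them as a clade.
V (derived state '1') is shared by Taxon 2, Taxon 3, Taxon 4, and Taxon 5 — a synapomorphy uniting that clade.
Most parsimonious ingroup topology: (((Taxon 4,Taxon 5),(Taxon 3,Taxon 2)),Taxon 7).
Taxon 5 and Taxon 4 form a cherry on this tree, so they are sister taxa.

Taxon 4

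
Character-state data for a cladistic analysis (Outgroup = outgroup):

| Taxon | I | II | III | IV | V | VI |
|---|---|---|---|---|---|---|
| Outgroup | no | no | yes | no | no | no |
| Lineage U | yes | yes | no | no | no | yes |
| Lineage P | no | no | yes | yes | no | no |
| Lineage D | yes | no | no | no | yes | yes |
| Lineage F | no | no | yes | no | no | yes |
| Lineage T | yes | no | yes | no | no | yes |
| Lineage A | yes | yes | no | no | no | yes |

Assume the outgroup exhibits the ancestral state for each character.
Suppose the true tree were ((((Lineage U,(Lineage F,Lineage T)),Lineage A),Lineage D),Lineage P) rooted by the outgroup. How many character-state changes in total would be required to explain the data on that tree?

9

Map each character onto ((((Lineage U,(Lineage F,Lineage T)),Lineage A),Lineage D),Lineage P) (rooted by Outgroup) and count the minimum state changes it requires (Fitch parsimony):
I: 2; II: 2; III: 2; IV: 1; V: 1; VI: 1.
Total tree length = 9.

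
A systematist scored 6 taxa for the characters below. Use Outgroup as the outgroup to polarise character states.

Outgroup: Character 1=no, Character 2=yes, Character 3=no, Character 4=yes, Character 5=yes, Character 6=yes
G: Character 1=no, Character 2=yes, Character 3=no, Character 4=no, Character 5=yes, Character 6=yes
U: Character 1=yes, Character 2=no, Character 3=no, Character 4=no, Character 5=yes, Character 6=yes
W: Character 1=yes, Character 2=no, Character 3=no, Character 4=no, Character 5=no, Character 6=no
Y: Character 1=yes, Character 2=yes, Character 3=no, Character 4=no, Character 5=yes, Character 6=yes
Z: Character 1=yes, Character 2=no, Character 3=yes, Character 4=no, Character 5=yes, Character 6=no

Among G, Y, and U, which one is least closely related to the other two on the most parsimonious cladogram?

Character polarity is set by the outgroup: the derived state is whichever differs from the outgroup's state, so for Character 2, Character 4, Character 5, Character 6 the derived state is 'no', and for the remaining characters it is 'yes'.
Character 1: derived state 'yes' in U, W, Y, and Z only — synapomorphy for {U, W, Y, Z}.
Only U, W, and Z show the derived state 'no' for Character 2, supporting them as a clade.
Character 3: derived state 'yes' in Z only — an autapomorphy, so it tells us nothing about relationships among taxa.
All ingroup taxa share the derived state 'no' for Character 4; it defines the ingroup but does not resolve relationships within it.
Character 5: derived state 'no' in W only — an autapomorphy, so it tells us nothing about relationships among taxa.
Character 6: derived state 'no' in W and Z only — synapomorphy for {W, Z}.
Most parsimonious ingroup topology: ((Y,((Z,W),U)),G).
U and Y share a more recent common ancestor with each other than either does with G, so G is the least closely related of the three.

G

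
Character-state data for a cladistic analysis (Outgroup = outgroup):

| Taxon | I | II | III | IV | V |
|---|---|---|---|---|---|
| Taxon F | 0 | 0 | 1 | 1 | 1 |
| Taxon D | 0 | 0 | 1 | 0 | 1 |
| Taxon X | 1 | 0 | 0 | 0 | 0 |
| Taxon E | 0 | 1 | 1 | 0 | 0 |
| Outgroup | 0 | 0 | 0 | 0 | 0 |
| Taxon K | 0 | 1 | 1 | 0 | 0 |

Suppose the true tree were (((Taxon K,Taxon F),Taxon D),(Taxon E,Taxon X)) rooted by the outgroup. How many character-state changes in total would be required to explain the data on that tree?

Map each character onto (((Taxon K,Taxon F),Taxon D),(Taxon E,Taxon X)) (rooted by Outgroup) and count the minimum state changes it requires (Fitch parsimony):
I: 1; II: 2; III: 2; IV: 1; V: 2.
Total tree length = 8.

8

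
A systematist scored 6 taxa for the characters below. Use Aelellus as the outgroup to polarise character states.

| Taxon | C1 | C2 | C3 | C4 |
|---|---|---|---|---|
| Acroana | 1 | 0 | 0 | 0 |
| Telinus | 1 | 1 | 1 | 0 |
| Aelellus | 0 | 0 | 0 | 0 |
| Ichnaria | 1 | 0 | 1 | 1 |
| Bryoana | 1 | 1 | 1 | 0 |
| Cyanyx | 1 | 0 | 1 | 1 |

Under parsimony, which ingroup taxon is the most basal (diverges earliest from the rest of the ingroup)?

The outgroup has state '0' for every character, so '1' is the derived state throughout.
C1 (derived state '1') is shared by all ingroup taxa — unites the whole ingroup.
Only Bryoana and Telinus show the derived state '1' for C2, supporting them as a clade.
C3 (derived state '1') is shared by Bryoana, Cyanyx, Ichnaria, and Telinus — a synapomorphy uniting that clade.
C4 (derived state '1') is shared by Cyanyx and Ichnaria — a synapomorphy uniting that clade.
Most parsimonious ingroup topology: (((Telinus,Bryoana),(Cyanyx,Ichnaria)),Acroana).
Acroana is sister to the clade containing all other ingroup taxa, so it is the earliest-diverging (most basal) ingroup lineage.

Acroana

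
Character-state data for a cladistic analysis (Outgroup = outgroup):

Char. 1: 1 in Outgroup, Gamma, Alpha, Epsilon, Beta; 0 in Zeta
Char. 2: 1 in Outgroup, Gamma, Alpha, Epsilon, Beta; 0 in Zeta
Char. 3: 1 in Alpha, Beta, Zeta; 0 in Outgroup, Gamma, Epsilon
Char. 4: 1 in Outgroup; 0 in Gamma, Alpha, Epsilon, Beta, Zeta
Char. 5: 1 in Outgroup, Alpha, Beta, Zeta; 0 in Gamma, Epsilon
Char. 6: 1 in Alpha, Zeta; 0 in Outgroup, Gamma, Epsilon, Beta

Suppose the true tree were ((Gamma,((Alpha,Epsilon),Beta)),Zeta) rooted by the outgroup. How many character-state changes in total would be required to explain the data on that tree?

Map each character onto ((Gamma,((Alpha,Epsilon),Beta)),Zeta) (rooted by Outgroup) and count the minimum state changes it requires (Fitch parsimony):
Char. 1: 1; Char. 2: 1; Char. 3: 3; Char. 4: 1; Char. 5: 2; Char. 6: 2.
Total tree length = 10.

10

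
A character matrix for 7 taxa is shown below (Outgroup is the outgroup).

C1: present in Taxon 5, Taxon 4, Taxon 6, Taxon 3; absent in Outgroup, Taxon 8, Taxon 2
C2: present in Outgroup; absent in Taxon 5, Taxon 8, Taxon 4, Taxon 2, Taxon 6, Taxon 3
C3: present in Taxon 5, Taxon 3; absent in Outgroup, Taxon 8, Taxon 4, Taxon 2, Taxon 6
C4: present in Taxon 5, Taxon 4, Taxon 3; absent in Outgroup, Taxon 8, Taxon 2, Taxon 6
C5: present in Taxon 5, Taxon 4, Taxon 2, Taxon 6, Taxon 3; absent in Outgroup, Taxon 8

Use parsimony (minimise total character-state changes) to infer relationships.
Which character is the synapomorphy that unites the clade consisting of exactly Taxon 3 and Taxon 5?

C3

Character polarity is set by the outgroup: the derived state is whichever differs from the outgroup's state, so for C2 the derived state is 'absent', and for the remaining characters it is 'present'.
Only Taxon 3, Taxon 4, Taxon 5, and Taxon 6 show the derived state 'present' for C1, supporting them as a clade.
C2 (derived state 'absent') is shared by all ingroup taxa — unites the whole ingroup.
C3 (derived state 'present') is shared by Taxon 3 and Taxon 5 — a synapomorphy uniting that clade.
C4 (derived state 'present') is shared by Taxon 3, Taxon 4, and Taxon 5 — a synapomorphy uniting that clade.
C5 (derived state 'present') is shared by Taxon 2, Taxon 3, Taxon 4, Taxon 5, and Taxon 6 — a synapomorphy uniting that clade.
Most parsimonious ingroup topology: (((((Taxon 5,Taxon 3),Taxon 4),Taxon 6),Taxon 2),Taxon 8).
The clade {Taxon 3, Taxon 5} is supported by C3: its derived state 'present' occurs in exactly those taxa and in no other taxon (including the outgroup).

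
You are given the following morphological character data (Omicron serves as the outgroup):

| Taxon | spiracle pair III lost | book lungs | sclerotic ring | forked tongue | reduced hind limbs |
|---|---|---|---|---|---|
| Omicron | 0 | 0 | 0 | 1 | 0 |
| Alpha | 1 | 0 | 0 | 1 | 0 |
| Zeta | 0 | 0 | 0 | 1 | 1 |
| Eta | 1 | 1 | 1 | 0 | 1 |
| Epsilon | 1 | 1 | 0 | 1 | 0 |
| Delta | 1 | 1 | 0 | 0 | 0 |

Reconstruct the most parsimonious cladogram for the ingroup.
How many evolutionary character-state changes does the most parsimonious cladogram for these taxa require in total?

6

Character polarity is set by the outgroup: the derived state is whichever differs from the outgroup's state, so for forked tongue the derived state is '0', and for the remaining characters it is '1'.
spiracle pair III lost (derived state '1') is shared by Alpha, Delta, Epsilon, and Eta — a synapomorphy uniting that clade.
book lungs (derived state '1') is shared by Delta, Epsilon, and Eta — a synapomorphy uniting that clade.
sclerotic ring (derived state '1') is unique to Eta (autapomorphy; uninformative for grouping).
Only Delta and Eta show the derived state '0' for forked tongue, supporting them as a clade.
reduced hind limbs (state '1') occurs in Eta and Zeta but conflicts with the nesting implied by the other characters — most parsimoniously interpreted as homoplasy.
Most parsimonious ingroup topology: ((Alpha,((Eta,Delta),Epsilon)),Zeta).
Changes per character on this tree: spiracle pair III lost: 1; book lungs: 1; sclerotic ring: 1; forked tongue: 1; reduced hind limbs: 2.
Total = 6.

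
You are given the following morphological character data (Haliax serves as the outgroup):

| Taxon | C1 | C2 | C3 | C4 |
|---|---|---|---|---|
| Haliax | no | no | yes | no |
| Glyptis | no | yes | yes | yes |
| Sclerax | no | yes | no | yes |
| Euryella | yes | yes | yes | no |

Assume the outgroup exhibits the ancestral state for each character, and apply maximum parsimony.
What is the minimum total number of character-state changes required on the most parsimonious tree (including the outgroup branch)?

Character polarity is set by the outgroup: the derived state is whichever differs from the outgroup's state, so for C3 the derived state is 'no', and for the remaining characters it is 'yes'.
C1: derived state 'yes' in Euryella only — an autapomorphy, so it tells us nothing about relationships among taxa.
C2 (derived state 'yes') is shared by all ingroup taxa — unites the whole ingroup.
C3: derived state 'no' in Sclerax only — an autapomorphy, so it tells us nothing about relationships among taxa.
Only Glyptis and Sclerax show the derived state 'yes' for C4, supporting them as a clade.
Most parsimonious ingroup topology: ((Glyptis,Sclerax),Euryella).
Changes per character on this tree: C1: 1; C2: 1; C3: 1; C4: 1.
Total = 4.

4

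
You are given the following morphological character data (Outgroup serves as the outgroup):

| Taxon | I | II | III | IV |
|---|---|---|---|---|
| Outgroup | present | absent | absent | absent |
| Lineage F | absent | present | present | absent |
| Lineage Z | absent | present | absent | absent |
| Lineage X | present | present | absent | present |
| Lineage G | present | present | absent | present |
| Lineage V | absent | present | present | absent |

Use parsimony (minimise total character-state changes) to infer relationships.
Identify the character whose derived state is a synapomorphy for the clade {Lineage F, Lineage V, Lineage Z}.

I

Character polarity is set by the outgroup: the derived state is whichever differs from the outgroup's state, so for I the derived state is 'absent', and for the remaining characters it is 'present'.
I: derived state 'absent' in Lineage F, Lineage V, and Lineage Z only — synapomorphy for {Lineage F, Lineage V, Lineage Z}.
All ingroup taxa share the derived state 'present' for II; it defines the ingroup but does not resolve relationships within it.
Only Lineage F and Lineage V show the derived state 'present' for III, supporting them as a clade.
IV (derived state 'present') is shared by Lineage G and Lineage X — a synapomorphy uniting that clade.
Most parsimonious ingroup topology: (((Lineage F,Lineage V),Lineage Z),(Lineage X,Lineage G)).
The clade {Lineage F, Lineage V, Lineage Z} is supported by I: its derived state 'absent' occurs in exactly those taxa and in no other taxon (including the outgroup).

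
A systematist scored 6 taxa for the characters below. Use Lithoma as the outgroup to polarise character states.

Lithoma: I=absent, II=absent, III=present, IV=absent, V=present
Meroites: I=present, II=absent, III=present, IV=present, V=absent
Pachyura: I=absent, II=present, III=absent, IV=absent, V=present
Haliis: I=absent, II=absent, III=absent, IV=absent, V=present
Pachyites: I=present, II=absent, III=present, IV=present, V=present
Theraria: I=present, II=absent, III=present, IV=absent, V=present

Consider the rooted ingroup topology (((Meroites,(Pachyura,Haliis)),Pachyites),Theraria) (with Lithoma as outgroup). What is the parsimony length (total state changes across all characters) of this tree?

Map each character onto (((Meroites,(Pachyura,Haliis)),Pachyites),Theraria) (rooted by Lithoma) and count the minimum state changes it requires (Fitch parsimony):
I: 2; II: 1; III: 1; IV: 2; V: 1.
Total tree length = 7.

7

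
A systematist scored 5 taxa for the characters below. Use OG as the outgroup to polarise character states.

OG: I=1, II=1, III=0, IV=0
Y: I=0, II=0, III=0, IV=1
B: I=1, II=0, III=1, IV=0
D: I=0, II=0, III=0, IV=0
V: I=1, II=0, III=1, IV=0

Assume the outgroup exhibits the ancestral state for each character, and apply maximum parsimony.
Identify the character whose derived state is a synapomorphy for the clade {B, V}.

III

Character polarity is set by the outgroup: the derived state is whichever differs from the outgroup's state, so for I, II the derived state is '0', and for the remaining characters it is '1'.
I (derived state '0') is shared by D and Y — a synapomorphy uniting that clade.
All ingroup taxa share the derived state '0' for II; it defines the ingroup but does not resolve relationships within it.
Only B and V show the derived state '1' for III, supporting them as a clade.
IV (derived state '1') is unique to Y (autapomorphy; uninformative for grouping).
Most parsimonious ingroup topology: ((Y,D),(B,V)).
The clade {B, V} is supported by III: its derived state '1' occurs in exactly those taxa and in no other taxon (including the outgroup).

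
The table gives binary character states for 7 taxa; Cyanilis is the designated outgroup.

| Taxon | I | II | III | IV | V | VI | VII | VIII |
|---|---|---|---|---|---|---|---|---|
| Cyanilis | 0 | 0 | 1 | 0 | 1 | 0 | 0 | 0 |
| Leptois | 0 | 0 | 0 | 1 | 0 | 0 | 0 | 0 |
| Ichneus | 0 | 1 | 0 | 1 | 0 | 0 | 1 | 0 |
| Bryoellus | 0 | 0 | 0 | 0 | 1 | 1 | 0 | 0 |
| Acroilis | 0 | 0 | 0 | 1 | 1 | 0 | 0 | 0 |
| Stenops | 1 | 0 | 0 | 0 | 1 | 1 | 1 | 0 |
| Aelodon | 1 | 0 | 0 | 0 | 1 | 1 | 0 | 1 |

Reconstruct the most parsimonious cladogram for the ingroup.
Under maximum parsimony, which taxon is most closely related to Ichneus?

Character polarity is set by the outgroup: the derived state is whichever differs from the outgroup's state, so for III, V the derived state is '0', and for the remaining characters it is '1'.
I (derived state '1') is shared by Aelodon and Stenops — a synapomorphy uniting that clade.
II: derived state '1' in Ichneus only — an autapomorphy, so it tells us nothing about relationships among taxa.
All ingroup taxa share the derived state '0' for III; it defines the ingroup but does not resolve relationships within it.
IV: derived state '1' in Acroilis, Ichneus, and Leptois only — synapomorphy for {Acroilis, Ichneus, Leptois}.
Only Ichneus and Leptois show the derived state '0' for V, supporting them as a clade.
VI: derived state '1' in Aelodon, Bryoellus, and Stenops only — synapomorphy for {Aelodon, Bryoellus, Stenops}.
VII (state '1') occurs in Ichneus and Stenops but conflicts with the nesting implied by the other characters — most parsimoniously interpreted as homoplasy.
VIII: derived state '1' in Aelodon only — an autapomorphy, so it tells us nothing about relationships among taxa.
Most parsimonious ingroup topology: (((Leptois,Ichneus),Acroilis),(Bryoellus,(Stenops,Aelodon))).
Ichneus and Leptois form a cherry on this tree, so they are sister taxa.

Leptois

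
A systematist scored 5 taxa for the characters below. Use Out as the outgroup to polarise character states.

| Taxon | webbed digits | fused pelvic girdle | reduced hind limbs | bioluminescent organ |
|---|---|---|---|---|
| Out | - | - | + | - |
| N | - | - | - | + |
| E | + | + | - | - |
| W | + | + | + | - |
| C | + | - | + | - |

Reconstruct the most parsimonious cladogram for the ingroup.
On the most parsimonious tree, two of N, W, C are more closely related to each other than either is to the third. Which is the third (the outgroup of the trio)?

N

Character polarity is set by the outgroup: the derived state is whichever differs from the outgroup's state, so for reduced hind limbs the derived state is '-', and for the remaining characters it is '+'.
Only C, E, and W show the derived state '+' for webbed digits, supporting them as a clade.
Only E and W show the derived state '+' for fused pelvic girdle, supporting them as a clade.
reduced hind limbs (state '-') occurs in E and N but conflicts with the nesting implied by the other characters — most parsimoniously interpreted as homoplasy.
bioluminescent organ (derived state '+') is unique to N (autapomorphy; uninformative for grouping).
Most parsimonious ingroup topology: (N,((E,W),C)).
W and C share a more recent common ancestor with each other than either does with N, so N is the least closely related of the three.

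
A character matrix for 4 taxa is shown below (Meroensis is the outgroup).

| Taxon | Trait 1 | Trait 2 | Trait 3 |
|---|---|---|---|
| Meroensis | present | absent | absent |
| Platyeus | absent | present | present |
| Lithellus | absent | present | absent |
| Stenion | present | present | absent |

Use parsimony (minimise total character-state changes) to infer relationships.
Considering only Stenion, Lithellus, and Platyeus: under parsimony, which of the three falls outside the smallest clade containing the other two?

Character polarity is set by the outgroup: the derived state is whichever differs from the outgroup's state, so for Trait 1 the derived state is 'absent', and for the remaining characters it is 'present'.
Trait 1: derived state 'absent' in Lithellus and Platyeus only — synapomorphy for {Lithellus, Platyeus}.
Trait 2 (derived state 'present') is shared by all ingroup taxa — unites the whole ingroup.
Trait 3: derived state 'present' in Platyeus only — an autapomorphy, so it tells us nothing about relationships among taxa.
Most parsimonious ingroup topology: ((Platyeus,Lithellus),Stenion).
Lithellus and Platyeus share a more recent common ancestor with each other than either does with Stenion, so Stenion is the least closely related of the three.

Stenion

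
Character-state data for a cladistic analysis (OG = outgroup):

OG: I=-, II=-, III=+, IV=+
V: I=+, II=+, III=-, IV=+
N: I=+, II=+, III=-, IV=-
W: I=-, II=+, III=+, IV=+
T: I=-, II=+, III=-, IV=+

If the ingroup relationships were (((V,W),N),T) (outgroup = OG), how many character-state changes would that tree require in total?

6

Map each character onto (((V,W),N),T) (rooted by OG) and count the minimum state changes it requires (Fitch parsimony):
I: 2; II: 1; III: 2; IV: 1.
Total tree length = 6.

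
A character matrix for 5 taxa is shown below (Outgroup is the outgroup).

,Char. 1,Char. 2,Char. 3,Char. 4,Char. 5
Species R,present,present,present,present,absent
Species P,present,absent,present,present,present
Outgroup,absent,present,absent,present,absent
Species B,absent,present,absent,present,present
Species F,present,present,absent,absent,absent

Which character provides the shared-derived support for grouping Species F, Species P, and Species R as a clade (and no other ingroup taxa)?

Character polarity is set by the outgroup: the derived state is whichever differs from the outgroup's state, so for Char. 2, Char. 4 the derived state is 'absent', and for the remaining characters it is 'present'.
Only Species F, Species P, and Species R show the derived state 'present' for Char. 1, supporting them as a clade.
Char. 2: derived state 'absent' in Species P only — an autapomorphy, so it tells us nothing about relationships among taxa.
Char. 3: derived state 'present' in Species P and Species R only — synapomorphy for {Species P, Species R}.
Char. 4 (derived state 'absent') is unique to Species F (autapomorphy; uninformative for grouping).
Char. 5 (state 'present') occurs in Species B and Species P but conflicts with the nesting implied by the other characters — most parsimoniously interpreted as homoplasy.
Most parsimonious ingroup topology: (((Species R,Species P),Species F),Species B).
The clade {Species F, Species P, Species R} is supported by Char. 1: its derived state 'present' occurs in exactly those taxa and in no other taxon (including the outgroup).

Char. 1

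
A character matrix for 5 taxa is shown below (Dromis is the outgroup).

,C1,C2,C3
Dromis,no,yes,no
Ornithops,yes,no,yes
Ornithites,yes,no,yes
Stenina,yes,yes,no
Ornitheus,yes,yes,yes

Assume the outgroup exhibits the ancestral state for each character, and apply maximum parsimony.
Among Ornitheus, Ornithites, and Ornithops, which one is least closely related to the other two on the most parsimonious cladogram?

Ornitheus

Character polarity is set by the outgroup: the derived state is whichever differs from the outgroup's state, so for C2 the derived state is 'no', and for the remaining characters it is 'yes'.
All ingroup taxa share the derived state 'yes' for C1; it defines the ingroup but does not resolve relationships within it.
Only Ornithites and Ornithops show the derived state 'no' for C2, supporting them as a clade.
C3: derived state 'yes' in Ornitheus, Ornithites, and Ornithops only — synapomorphy for {Ornitheus, Ornithites, Ornithops}.
Most parsimonious ingroup topology: (((Ornithops,Ornithites),Ornitheus),Stenina).
Ornithops and Ornithites share a more recent common ancestor with each other than either does with Ornitheus, so Ornitheus is the least closely related of the three.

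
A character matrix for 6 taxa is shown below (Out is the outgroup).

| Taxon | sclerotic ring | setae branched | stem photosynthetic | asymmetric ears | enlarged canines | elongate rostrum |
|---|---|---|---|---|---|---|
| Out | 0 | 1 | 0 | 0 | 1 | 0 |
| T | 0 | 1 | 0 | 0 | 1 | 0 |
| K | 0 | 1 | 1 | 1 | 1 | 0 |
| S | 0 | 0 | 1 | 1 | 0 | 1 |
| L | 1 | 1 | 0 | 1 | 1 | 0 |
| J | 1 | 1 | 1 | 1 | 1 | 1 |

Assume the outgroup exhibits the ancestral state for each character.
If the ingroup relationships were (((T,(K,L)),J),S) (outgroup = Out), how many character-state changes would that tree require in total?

11

Map each character onto (((T,(K,L)),J),S) (rooted by Out) and count the minimum state changes it requires (Fitch parsimony):
sclerotic ring: 2; setae branched: 1; stem photosynthetic: 3; asymmetric ears: 2; enlarged canines: 1; elongate rostrum: 2.
Total tree length = 11.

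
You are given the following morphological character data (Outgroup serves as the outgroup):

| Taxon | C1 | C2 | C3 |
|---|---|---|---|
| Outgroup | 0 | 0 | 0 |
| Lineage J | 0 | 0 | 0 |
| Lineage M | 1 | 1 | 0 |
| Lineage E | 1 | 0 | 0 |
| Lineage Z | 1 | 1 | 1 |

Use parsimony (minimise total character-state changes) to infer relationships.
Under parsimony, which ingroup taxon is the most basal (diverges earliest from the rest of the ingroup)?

Lineage J

The outgroup has state '0' for every character, so '1' is the derived state throughout.
C1 (derived state '1') is shared by Lineage E, Lineage M, and Lineage Z — a synapomorphy uniting that clade.
C2 (derived state '1') is shared by Lineage M and Lineage Z — a synapomorphy uniting that clade.
C3: derived state '1' in Lineage Z only — an autapomorphy, so it tells us nothing about relationships among taxa.
Most parsimonious ingroup topology: (Lineage J,((Lineage M,Lineage Z),Lineage E)).
Lineage J is sister to the clade containing all other ingroup taxa, so it is the earliest-diverging (most basal) ingroup lineage.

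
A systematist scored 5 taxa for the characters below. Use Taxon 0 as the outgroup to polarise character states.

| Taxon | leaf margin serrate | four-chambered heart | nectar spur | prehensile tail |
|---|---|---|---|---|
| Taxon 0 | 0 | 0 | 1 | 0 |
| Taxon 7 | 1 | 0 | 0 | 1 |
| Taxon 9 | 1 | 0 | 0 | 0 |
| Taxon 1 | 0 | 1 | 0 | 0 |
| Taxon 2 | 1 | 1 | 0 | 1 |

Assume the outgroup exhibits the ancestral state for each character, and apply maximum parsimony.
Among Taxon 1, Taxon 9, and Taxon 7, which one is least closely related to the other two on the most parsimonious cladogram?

Character polarity is set by the outgroup: the derived state is whichever differs from the outgroup's state, so for nectar spur the derived state is '0', and for the remaining characters it is '1'.
leaf margin serrate (derived state '1') is shared by Taxon 2, Taxon 7, and Taxon 9 — a synapomorphy uniting that clade.
four-chambered heart groups Taxon 1 and Taxon 2, which is incompatible with the clades supported by the remaining characters; treating it as convergent (homoplasy) costs fewer steps than any alternative tree.
nectar spur (derived state '0') is shared by all ingroup taxa — unites the whole ingroup.
prehensile tail: derived state '1' in Taxon 2 and Taxon 7 only — synapomorphy for {Taxon 2, Taxon 7}.
Most parsimonious ingroup topology: (((Taxon 7,Taxon 2),Taxon 9),Taxon 1).
Taxon 7 and Taxon 9 share a more recent common ancestor with each other than either does with Taxon 1, so Taxon 1 is the least closely related of the three.

Taxon 1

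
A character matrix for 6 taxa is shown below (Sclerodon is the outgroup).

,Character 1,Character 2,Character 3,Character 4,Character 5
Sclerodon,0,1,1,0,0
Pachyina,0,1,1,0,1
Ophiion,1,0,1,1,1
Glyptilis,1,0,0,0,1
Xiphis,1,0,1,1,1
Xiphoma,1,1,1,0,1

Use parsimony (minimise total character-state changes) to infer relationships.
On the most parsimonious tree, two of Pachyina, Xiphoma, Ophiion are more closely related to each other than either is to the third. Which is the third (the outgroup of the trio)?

Character polarity is set by the outgroup: the derived state is whichever differs from the outgroup's state, so for Character 2, Character 3 the derived state is '0', and for the remaining characters it is '1'.
Character 1: derived state '1' in Glyptilis, Ophiion, Xiphis, and Xiphoma only — synapomorphy for {Glyptilis, Ophiion, Xiphis, Xiphoma}.
Character 2 (derived state '0') is shared by Glyptilis, Ophiion, and Xiphis — a synapomorphy uniting that clade.
Character 3 (derived state '0') is unique to Glyptilis (autapomorphy; uninformative for grouping).
Character 4: derived state '1' in Ophiion and Xiphis only — synapomorphy for {Ophiion, Xiphis}.
All ingroup taxa share the derived state '1' for Character 5; it defines the ingroup but does not resolve relationships within it.
Most parsimonious ingroup topology: (Pachyina,(((Ophiion,Xiphis),Glyptilis),Xiphoma)).
Xiphoma and Ophiion share a more recent common ancestor with each other than either does with Pachyina, so Pachyina is the least closely related of the three.

Pachyina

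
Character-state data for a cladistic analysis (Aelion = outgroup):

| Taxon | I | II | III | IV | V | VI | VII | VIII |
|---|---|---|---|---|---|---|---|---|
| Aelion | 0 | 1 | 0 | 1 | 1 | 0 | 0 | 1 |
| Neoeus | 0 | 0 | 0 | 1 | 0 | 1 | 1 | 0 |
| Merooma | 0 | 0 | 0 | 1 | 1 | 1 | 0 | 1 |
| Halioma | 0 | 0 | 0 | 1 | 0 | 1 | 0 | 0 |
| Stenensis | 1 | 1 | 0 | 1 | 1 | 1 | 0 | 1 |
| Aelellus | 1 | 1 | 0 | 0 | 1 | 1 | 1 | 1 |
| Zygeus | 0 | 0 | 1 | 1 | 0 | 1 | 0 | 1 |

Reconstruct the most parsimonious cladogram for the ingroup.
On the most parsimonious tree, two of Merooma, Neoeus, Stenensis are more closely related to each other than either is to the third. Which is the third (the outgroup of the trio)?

Stenensis

Character polarity is set by the outgroup: the derived state is whichever differs from the outgroup's state, so for II, IV, V, VIII the derived state is '0', and for the remaining characters it is '1'.
I: derived state '1' in Aelellus and Stenensis only — synapomorphy for {Aelellus, Stenensis}.
II (derived state '0') is shared by Halioma, Merooma, Neoeus, and Zygeus — a synapomorphy uniting that clade.
III (derived state '1') is unique to Zygeus (autapomorphy; uninformative for grouping).
IV (derived state '0') is unique to Aelellus (autapomorphy; uninformative for grouping).
V: derived state '0' in Halioma, Neoeus, and Zygeus only — synapomorphy for {Halioma, Neoeus, Zygeus}.
All ingroup taxa share the derived state '1' for VI; it defines the ingroup but does not resolve relationships within it.
VII groups Aelellus and Neoeus, which is incompatible with the clades supported by the remaining characters; treating it as convergent (homoplasy) costs fewer steps than any alternative tree.
Only Halioma and Neoeus show the derived state '0' for VIII, supporting them as a clade.
Most parsimonious ingroup topology: ((((Neoeus,Halioma),Zygeus),Merooma),(Stenensis,Aelellus)).
Merooma and Neoeus share a more recent common ancestor with each other than either does with Stenensis, so Stenensis is the least closely related of the three.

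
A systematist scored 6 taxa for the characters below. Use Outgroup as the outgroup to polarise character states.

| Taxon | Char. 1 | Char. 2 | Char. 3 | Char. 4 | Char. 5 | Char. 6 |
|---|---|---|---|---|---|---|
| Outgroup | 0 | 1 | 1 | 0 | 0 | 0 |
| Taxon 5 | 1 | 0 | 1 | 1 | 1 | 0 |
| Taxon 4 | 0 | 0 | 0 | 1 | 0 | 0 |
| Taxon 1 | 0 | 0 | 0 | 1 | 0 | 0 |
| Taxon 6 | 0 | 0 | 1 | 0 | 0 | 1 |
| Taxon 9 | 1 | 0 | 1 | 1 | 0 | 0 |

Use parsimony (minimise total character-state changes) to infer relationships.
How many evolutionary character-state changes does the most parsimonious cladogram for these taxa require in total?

Character polarity is set by the outgroup: the derived state is whichever differs from the outgroup's state, so for Char. 2, Char. 3 the derived state is '0', and for the remaining characters it is '1'.
Char. 1 (derived state '1') is shared by Taxon 5 and Taxon 9 — a synapomorphy uniting that clade.
Char. 2 (derived state '0') is shared by all ingroup taxa — unites the whole ingroup.
Only Taxon 1 and Taxon 4 show the derived state '0' for Char. 3, supporting them as a clade.
Char. 4 (derived state '1') is shared by Taxon 1, Taxon 4, Taxon 5, and Taxon 9 — a synapomorphy uniting that clade.
Char. 5 (derived state '1') is unique to Taxon 5 (autapomorphy; uninformative for grouping).
Char. 6: derived state '1' in Taxon 6 only — an autapomorphy, so it tells us nothing about relationships among taxa.
Most parsimonious ingroup topology: (((Taxon 5,Taxon 9),(Taxon 4,Taxon 1)),Taxon 6).
Changes per character on this tree: Char. 1: 1; Char. 2: 1; Char. 3: 1; Char. 4: 1; Char. 5: 1; Char. 6: 1.
Total = 6.

6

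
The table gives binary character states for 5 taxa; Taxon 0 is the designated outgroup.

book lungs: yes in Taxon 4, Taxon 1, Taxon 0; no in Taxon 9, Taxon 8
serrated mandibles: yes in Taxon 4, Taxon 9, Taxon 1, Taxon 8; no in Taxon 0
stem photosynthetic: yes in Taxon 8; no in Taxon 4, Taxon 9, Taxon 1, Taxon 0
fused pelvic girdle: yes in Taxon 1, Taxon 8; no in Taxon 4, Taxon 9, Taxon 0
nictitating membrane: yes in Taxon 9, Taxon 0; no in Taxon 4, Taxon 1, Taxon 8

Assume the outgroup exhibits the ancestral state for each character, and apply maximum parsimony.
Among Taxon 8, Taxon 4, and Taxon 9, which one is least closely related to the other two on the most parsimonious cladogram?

Character polarity is set by the outgroup: the derived state is whichever differs from the outgroup's state, so for book lungs, nictitating membrane the derived state is 'no', and for the remaining characters it is 'yes'.
book lungs (state 'no') occurs in Taxon 8 and Taxon 9 but conflicts with the nesting implied by the other characters — most parsimoniously interpreted as homoplasy.
All ingroup taxa share the derived state 'yes' for serrated mandibles; it defines the ingroup but does not resolve relationships within it.
stem photosynthetic (derived state 'yes') is unique to Taxon 8 (autapomorphy; uninformative for grouping).
fused pelvic girdle (derived state 'yes') is shared by Taxon 1 and Taxon 8 — a synapomorphy uniting that clade.
Only Taxon 1, Taxon 4, and Taxon 8 show the derived state 'no' for nictitating membrane, supporting them as a clade.
Most parsimonious ingroup topology: (Taxon 9,(Taxon 4,(Taxon 1,Taxon 8))).
Taxon 8 and Taxon 4 share a more recent common ancestor with each other than either does with Taxon 9, so Taxon 9 is the least closely related of the three.

Taxon 9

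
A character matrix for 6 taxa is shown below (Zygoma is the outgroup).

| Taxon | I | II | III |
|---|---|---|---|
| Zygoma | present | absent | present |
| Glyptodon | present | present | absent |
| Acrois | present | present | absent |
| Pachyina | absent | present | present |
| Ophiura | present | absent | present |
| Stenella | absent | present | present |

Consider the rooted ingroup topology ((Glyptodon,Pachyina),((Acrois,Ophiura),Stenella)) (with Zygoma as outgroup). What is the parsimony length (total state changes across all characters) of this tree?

6

Map each character onto ((Glyptodon,Pachyina),((Acrois,Ophiura),Stenella)) (rooted by Zygoma) and count the minimum state changes it requires (Fitch parsimony):
I: 2; II: 2; III: 2.
Total tree length = 6.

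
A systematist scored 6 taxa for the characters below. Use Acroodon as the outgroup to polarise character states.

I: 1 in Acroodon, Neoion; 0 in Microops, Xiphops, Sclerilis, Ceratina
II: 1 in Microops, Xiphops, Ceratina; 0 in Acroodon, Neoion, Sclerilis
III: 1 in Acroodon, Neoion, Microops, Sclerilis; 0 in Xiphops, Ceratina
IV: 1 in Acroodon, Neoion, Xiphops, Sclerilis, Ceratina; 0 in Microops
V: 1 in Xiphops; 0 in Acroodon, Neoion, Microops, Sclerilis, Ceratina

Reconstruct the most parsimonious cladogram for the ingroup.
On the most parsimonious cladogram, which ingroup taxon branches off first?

Character polarity is set by the outgroup: the derived state is whichever differs from the outgroup's state, so for I, III, IV the derived state is '0', and for the remaining characters it is '1'.
I: derived state '0' in Ceratina, Microops, Sclerilis, and Xiphops only — synapomorphy for {Ceratina, Microops, Sclerilis, Xiphops}.
II: derived state '1' in Ceratina, Microops, and Xiphops only — synapomorphy for {Ceratina, Microops, Xiphops}.
Only Ceratina and Xiphops show the derived state '0' for III, supporting them as a clade.
IV (derived state '0') is unique to Microops (autapomorphy; uninformative for grouping).
V: derived state '1' in Xiphops only — an autapomorphy, so it tells us nothing about relationships among taxa.
Most parsimonious ingroup topology: (Neoion,((Microops,(Xiphops,Ceratina)),Sclerilis)).
Neoion is sister to the clade containing all other ingroup taxa, so it is the earliest-diverging (most basal) ingroup lineage.

Neoion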